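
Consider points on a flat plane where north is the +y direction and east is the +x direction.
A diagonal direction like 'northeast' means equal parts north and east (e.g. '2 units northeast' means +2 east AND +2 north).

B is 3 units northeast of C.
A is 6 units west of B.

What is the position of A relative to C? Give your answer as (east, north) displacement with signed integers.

Place C at the origin (east=0, north=0).
  B is 3 units northeast of C: delta (east=+3, north=+3); B at (east=3, north=3).
  A is 6 units west of B: delta (east=-6, north=+0); A at (east=-3, north=3).
Therefore A relative to C: (east=-3, north=3).

Answer: A is at (east=-3, north=3) relative to C.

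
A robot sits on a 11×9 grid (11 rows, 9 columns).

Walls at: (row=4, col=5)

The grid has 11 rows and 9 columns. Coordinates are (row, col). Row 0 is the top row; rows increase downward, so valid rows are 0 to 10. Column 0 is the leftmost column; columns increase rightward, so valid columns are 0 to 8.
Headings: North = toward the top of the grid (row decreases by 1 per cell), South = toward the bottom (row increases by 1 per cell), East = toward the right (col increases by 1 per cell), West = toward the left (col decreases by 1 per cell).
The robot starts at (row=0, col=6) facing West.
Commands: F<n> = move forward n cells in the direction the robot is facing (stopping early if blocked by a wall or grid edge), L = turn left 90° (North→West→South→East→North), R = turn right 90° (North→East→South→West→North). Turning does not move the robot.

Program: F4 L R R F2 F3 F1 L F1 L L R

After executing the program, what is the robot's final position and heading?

Answer: Final position: (row=0, col=1), facing South

Derivation:
Start: (row=0, col=6), facing West
  F4: move forward 4, now at (row=0, col=2)
  L: turn left, now facing South
  R: turn right, now facing West
  R: turn right, now facing North
  F2: move forward 0/2 (blocked), now at (row=0, col=2)
  F3: move forward 0/3 (blocked), now at (row=0, col=2)
  F1: move forward 0/1 (blocked), now at (row=0, col=2)
  L: turn left, now facing West
  F1: move forward 1, now at (row=0, col=1)
  L: turn left, now facing South
  L: turn left, now facing East
  R: turn right, now facing South
Final: (row=0, col=1), facing South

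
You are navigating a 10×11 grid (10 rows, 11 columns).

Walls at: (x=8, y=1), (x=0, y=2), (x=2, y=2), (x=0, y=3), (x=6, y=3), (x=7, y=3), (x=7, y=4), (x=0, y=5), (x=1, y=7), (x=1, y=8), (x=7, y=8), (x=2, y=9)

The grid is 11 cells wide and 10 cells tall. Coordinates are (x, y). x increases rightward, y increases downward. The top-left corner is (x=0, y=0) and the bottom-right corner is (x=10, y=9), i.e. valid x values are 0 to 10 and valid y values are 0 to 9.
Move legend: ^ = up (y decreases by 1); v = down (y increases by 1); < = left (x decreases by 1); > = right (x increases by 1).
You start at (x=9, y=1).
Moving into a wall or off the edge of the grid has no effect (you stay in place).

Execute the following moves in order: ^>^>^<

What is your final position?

Answer: Final position: (x=9, y=0)

Derivation:
Start: (x=9, y=1)
  ^ (up): (x=9, y=1) -> (x=9, y=0)
  > (right): (x=9, y=0) -> (x=10, y=0)
  ^ (up): blocked, stay at (x=10, y=0)
  > (right): blocked, stay at (x=10, y=0)
  ^ (up): blocked, stay at (x=10, y=0)
  < (left): (x=10, y=0) -> (x=9, y=0)
Final: (x=9, y=0)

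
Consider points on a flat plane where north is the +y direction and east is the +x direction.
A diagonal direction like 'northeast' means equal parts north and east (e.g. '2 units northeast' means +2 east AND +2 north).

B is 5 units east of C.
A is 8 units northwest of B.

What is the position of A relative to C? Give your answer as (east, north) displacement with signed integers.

Place C at the origin (east=0, north=0).
  B is 5 units east of C: delta (east=+5, north=+0); B at (east=5, north=0).
  A is 8 units northwest of B: delta (east=-8, north=+8); A at (east=-3, north=8).
Therefore A relative to C: (east=-3, north=8).

Answer: A is at (east=-3, north=8) relative to C.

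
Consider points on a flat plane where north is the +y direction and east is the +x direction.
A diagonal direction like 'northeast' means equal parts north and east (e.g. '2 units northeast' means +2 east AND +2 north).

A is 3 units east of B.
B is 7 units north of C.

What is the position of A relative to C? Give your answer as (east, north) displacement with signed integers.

Place C at the origin (east=0, north=0).
  B is 7 units north of C: delta (east=+0, north=+7); B at (east=0, north=7).
  A is 3 units east of B: delta (east=+3, north=+0); A at (east=3, north=7).
Therefore A relative to C: (east=3, north=7).

Answer: A is at (east=3, north=7) relative to C.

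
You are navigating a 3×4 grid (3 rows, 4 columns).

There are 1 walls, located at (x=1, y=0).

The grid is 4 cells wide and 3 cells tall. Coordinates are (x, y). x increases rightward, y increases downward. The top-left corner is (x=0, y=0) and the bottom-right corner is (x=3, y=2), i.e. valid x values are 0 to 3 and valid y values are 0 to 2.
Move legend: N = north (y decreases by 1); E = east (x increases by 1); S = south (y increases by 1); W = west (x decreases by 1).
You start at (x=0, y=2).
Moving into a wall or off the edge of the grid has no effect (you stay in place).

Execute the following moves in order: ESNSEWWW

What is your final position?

Answer: Final position: (x=0, y=2)

Derivation:
Start: (x=0, y=2)
  E (east): (x=0, y=2) -> (x=1, y=2)
  S (south): blocked, stay at (x=1, y=2)
  N (north): (x=1, y=2) -> (x=1, y=1)
  S (south): (x=1, y=1) -> (x=1, y=2)
  E (east): (x=1, y=2) -> (x=2, y=2)
  W (west): (x=2, y=2) -> (x=1, y=2)
  W (west): (x=1, y=2) -> (x=0, y=2)
  W (west): blocked, stay at (x=0, y=2)
Final: (x=0, y=2)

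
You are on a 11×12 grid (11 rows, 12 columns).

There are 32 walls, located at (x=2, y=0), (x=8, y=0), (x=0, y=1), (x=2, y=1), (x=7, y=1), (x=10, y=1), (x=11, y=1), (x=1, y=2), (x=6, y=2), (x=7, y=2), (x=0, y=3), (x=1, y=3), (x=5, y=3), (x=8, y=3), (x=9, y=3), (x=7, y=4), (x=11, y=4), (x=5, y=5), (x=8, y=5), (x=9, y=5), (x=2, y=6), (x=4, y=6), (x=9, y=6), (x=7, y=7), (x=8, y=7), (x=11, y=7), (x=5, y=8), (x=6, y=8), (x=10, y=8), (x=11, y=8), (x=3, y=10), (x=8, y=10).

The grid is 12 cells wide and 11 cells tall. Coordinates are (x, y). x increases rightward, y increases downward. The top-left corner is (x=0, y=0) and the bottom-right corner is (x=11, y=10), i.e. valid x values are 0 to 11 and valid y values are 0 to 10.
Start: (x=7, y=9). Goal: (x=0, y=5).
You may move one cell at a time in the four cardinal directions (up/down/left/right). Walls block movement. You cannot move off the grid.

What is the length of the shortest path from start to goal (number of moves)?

BFS from (x=7, y=9) until reaching (x=0, y=5):
  Distance 0: (x=7, y=9)
  Distance 1: (x=7, y=8), (x=6, y=9), (x=8, y=9), (x=7, y=10)
  Distance 2: (x=8, y=8), (x=5, y=9), (x=9, y=9), (x=6, y=10)
  Distance 3: (x=9, y=8), (x=4, y=9), (x=10, y=9), (x=5, y=10), (x=9, y=10)
  Distance 4: (x=9, y=7), (x=4, y=8), (x=3, y=9), (x=11, y=9), (x=4, y=10), (x=10, y=10)
  Distance 5: (x=4, y=7), (x=10, y=7), (x=3, y=8), (x=2, y=9), (x=11, y=10)
  Distance 6: (x=10, y=6), (x=3, y=7), (x=5, y=7), (x=2, y=8), (x=1, y=9), (x=2, y=10)
  Distance 7: (x=10, y=5), (x=3, y=6), (x=5, y=6), (x=11, y=6), (x=2, y=7), (x=6, y=7), (x=1, y=8), (x=0, y=9), (x=1, y=10)
  Distance 8: (x=10, y=4), (x=3, y=5), (x=11, y=5), (x=6, y=6), (x=1, y=7), (x=0, y=8), (x=0, y=10)
  Distance 9: (x=10, y=3), (x=3, y=4), (x=9, y=4), (x=2, y=5), (x=4, y=5), (x=6, y=5), (x=1, y=6), (x=7, y=6), (x=0, y=7)
  Distance 10: (x=10, y=2), (x=3, y=3), (x=11, y=3), (x=2, y=4), (x=4, y=4), (x=6, y=4), (x=8, y=4), (x=1, y=5), (x=7, y=5), (x=0, y=6), (x=8, y=6)
  Distance 11: (x=3, y=2), (x=9, y=2), (x=11, y=2), (x=2, y=3), (x=4, y=3), (x=6, y=3), (x=1, y=4), (x=5, y=4), (x=0, y=5)  <- goal reached here
One shortest path (11 moves): (x=7, y=9) -> (x=6, y=9) -> (x=5, y=9) -> (x=4, y=9) -> (x=3, y=9) -> (x=2, y=9) -> (x=1, y=9) -> (x=0, y=9) -> (x=0, y=8) -> (x=0, y=7) -> (x=0, y=6) -> (x=0, y=5)

Answer: Shortest path length: 11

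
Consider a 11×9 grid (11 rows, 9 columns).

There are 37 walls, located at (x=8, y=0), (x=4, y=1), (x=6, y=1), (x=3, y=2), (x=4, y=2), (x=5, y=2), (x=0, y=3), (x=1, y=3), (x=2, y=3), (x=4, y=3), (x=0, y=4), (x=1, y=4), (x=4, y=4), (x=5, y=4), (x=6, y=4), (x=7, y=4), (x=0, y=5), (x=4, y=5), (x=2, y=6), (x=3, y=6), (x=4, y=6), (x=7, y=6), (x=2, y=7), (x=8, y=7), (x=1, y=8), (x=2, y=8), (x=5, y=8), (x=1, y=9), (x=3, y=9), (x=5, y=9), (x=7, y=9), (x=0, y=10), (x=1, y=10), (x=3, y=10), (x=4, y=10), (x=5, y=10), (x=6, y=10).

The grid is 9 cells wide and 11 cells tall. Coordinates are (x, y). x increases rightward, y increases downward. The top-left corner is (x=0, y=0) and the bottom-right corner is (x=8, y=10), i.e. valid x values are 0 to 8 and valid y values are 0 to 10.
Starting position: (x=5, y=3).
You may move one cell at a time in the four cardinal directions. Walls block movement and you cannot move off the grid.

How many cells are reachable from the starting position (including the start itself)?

BFS flood-fill from (x=5, y=3):
  Distance 0: (x=5, y=3)
  Distance 1: (x=6, y=3)
  Distance 2: (x=6, y=2), (x=7, y=3)
  Distance 3: (x=7, y=2), (x=8, y=3)
  Distance 4: (x=7, y=1), (x=8, y=2), (x=8, y=4)
  Distance 5: (x=7, y=0), (x=8, y=1), (x=8, y=5)
  Distance 6: (x=6, y=0), (x=7, y=5), (x=8, y=6)
  Distance 7: (x=5, y=0), (x=6, y=5)
  Distance 8: (x=4, y=0), (x=5, y=1), (x=5, y=5), (x=6, y=6)
  Distance 9: (x=3, y=0), (x=5, y=6), (x=6, y=7)
  Distance 10: (x=2, y=0), (x=3, y=1), (x=5, y=7), (x=7, y=7), (x=6, y=8)
  Distance 11: (x=1, y=0), (x=2, y=1), (x=4, y=7), (x=7, y=8), (x=6, y=9)
  Distance 12: (x=0, y=0), (x=1, y=1), (x=2, y=2), (x=3, y=7), (x=4, y=8), (x=8, y=8)
  Distance 13: (x=0, y=1), (x=1, y=2), (x=3, y=8), (x=4, y=9), (x=8, y=9)
  Distance 14: (x=0, y=2), (x=8, y=10)
  Distance 15: (x=7, y=10)
Total reachable: 48 (grid has 62 open cells total)

Answer: Reachable cells: 48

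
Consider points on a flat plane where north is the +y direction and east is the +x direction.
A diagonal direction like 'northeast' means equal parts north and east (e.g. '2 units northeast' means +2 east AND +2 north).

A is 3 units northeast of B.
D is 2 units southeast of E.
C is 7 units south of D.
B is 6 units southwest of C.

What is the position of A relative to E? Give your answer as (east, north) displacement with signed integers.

Place E at the origin (east=0, north=0).
  D is 2 units southeast of E: delta (east=+2, north=-2); D at (east=2, north=-2).
  C is 7 units south of D: delta (east=+0, north=-7); C at (east=2, north=-9).
  B is 6 units southwest of C: delta (east=-6, north=-6); B at (east=-4, north=-15).
  A is 3 units northeast of B: delta (east=+3, north=+3); A at (east=-1, north=-12).
Therefore A relative to E: (east=-1, north=-12).

Answer: A is at (east=-1, north=-12) relative to E.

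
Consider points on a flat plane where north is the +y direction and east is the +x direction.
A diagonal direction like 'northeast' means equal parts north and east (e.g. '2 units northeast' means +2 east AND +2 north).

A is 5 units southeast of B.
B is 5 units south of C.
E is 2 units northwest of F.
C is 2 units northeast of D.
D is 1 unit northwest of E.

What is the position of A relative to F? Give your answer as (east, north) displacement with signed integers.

Answer: A is at (east=4, north=-5) relative to F.

Derivation:
Place F at the origin (east=0, north=0).
  E is 2 units northwest of F: delta (east=-2, north=+2); E at (east=-2, north=2).
  D is 1 unit northwest of E: delta (east=-1, north=+1); D at (east=-3, north=3).
  C is 2 units northeast of D: delta (east=+2, north=+2); C at (east=-1, north=5).
  B is 5 units south of C: delta (east=+0, north=-5); B at (east=-1, north=0).
  A is 5 units southeast of B: delta (east=+5, north=-5); A at (east=4, north=-5).
Therefore A relative to F: (east=4, north=-5).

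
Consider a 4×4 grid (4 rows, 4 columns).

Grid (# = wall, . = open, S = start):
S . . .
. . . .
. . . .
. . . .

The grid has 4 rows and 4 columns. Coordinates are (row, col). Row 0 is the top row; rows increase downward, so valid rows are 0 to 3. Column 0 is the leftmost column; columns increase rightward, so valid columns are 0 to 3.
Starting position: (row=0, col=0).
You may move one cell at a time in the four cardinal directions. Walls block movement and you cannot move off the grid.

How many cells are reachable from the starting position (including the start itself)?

Answer: Reachable cells: 16

Derivation:
BFS flood-fill from (row=0, col=0):
  Distance 0: (row=0, col=0)
  Distance 1: (row=0, col=1), (row=1, col=0)
  Distance 2: (row=0, col=2), (row=1, col=1), (row=2, col=0)
  Distance 3: (row=0, col=3), (row=1, col=2), (row=2, col=1), (row=3, col=0)
  Distance 4: (row=1, col=3), (row=2, col=2), (row=3, col=1)
  Distance 5: (row=2, col=3), (row=3, col=2)
  Distance 6: (row=3, col=3)
Total reachable: 16 (grid has 16 open cells total)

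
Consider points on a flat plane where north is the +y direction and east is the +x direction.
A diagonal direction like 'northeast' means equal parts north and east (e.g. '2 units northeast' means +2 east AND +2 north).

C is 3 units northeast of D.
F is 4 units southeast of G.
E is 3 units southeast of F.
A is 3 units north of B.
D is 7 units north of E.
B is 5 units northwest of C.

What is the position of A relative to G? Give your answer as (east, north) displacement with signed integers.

Place G at the origin (east=0, north=0).
  F is 4 units southeast of G: delta (east=+4, north=-4); F at (east=4, north=-4).
  E is 3 units southeast of F: delta (east=+3, north=-3); E at (east=7, north=-7).
  D is 7 units north of E: delta (east=+0, north=+7); D at (east=7, north=0).
  C is 3 units northeast of D: delta (east=+3, north=+3); C at (east=10, north=3).
  B is 5 units northwest of C: delta (east=-5, north=+5); B at (east=5, north=8).
  A is 3 units north of B: delta (east=+0, north=+3); A at (east=5, north=11).
Therefore A relative to G: (east=5, north=11).

Answer: A is at (east=5, north=11) relative to G.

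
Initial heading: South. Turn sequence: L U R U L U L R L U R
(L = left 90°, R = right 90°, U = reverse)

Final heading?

Answer: Final heading: East

Derivation:
Start: South
  L (left (90° counter-clockwise)) -> East
  U (U-turn (180°)) -> West
  R (right (90° clockwise)) -> North
  U (U-turn (180°)) -> South
  L (left (90° counter-clockwise)) -> East
  U (U-turn (180°)) -> West
  L (left (90° counter-clockwise)) -> South
  R (right (90° clockwise)) -> West
  L (left (90° counter-clockwise)) -> South
  U (U-turn (180°)) -> North
  R (right (90° clockwise)) -> East
Final: East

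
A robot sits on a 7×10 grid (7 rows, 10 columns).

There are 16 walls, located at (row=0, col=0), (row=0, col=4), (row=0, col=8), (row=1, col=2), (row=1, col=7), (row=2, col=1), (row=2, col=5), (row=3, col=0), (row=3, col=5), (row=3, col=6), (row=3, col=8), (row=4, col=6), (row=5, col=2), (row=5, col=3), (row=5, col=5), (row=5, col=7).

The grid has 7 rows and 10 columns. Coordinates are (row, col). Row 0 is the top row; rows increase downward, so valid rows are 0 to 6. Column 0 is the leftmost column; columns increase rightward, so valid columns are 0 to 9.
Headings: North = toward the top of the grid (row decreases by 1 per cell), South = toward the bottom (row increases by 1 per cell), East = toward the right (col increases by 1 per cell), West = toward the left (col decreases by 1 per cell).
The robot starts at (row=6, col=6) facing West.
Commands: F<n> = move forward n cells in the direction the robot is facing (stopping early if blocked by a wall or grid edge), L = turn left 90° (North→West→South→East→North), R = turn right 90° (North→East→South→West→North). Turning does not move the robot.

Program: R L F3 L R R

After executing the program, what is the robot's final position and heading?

Start: (row=6, col=6), facing West
  R: turn right, now facing North
  L: turn left, now facing West
  F3: move forward 3, now at (row=6, col=3)
  L: turn left, now facing South
  R: turn right, now facing West
  R: turn right, now facing North
Final: (row=6, col=3), facing North

Answer: Final position: (row=6, col=3), facing North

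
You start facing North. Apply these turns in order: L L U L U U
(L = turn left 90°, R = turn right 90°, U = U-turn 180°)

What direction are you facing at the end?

Start: North
  L (left (90° counter-clockwise)) -> West
  L (left (90° counter-clockwise)) -> South
  U (U-turn (180°)) -> North
  L (left (90° counter-clockwise)) -> West
  U (U-turn (180°)) -> East
  U (U-turn (180°)) -> West
Final: West

Answer: Final heading: West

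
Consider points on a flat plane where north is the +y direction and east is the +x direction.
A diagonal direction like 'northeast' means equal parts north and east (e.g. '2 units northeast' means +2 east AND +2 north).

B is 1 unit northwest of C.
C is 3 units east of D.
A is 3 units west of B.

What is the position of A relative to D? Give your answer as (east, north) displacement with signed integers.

Answer: A is at (east=-1, north=1) relative to D.

Derivation:
Place D at the origin (east=0, north=0).
  C is 3 units east of D: delta (east=+3, north=+0); C at (east=3, north=0).
  B is 1 unit northwest of C: delta (east=-1, north=+1); B at (east=2, north=1).
  A is 3 units west of B: delta (east=-3, north=+0); A at (east=-1, north=1).
Therefore A relative to D: (east=-1, north=1).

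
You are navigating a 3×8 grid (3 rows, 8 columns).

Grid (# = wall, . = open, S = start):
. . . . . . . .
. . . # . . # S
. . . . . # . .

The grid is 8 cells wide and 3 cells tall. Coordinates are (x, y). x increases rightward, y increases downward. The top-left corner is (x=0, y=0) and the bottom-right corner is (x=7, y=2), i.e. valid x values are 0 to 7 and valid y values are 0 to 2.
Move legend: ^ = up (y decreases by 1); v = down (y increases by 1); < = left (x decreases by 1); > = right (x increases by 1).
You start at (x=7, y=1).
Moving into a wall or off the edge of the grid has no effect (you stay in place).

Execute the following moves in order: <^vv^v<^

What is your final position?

Answer: Final position: (x=6, y=2)

Derivation:
Start: (x=7, y=1)
  < (left): blocked, stay at (x=7, y=1)
  ^ (up): (x=7, y=1) -> (x=7, y=0)
  v (down): (x=7, y=0) -> (x=7, y=1)
  v (down): (x=7, y=1) -> (x=7, y=2)
  ^ (up): (x=7, y=2) -> (x=7, y=1)
  v (down): (x=7, y=1) -> (x=7, y=2)
  < (left): (x=7, y=2) -> (x=6, y=2)
  ^ (up): blocked, stay at (x=6, y=2)
Final: (x=6, y=2)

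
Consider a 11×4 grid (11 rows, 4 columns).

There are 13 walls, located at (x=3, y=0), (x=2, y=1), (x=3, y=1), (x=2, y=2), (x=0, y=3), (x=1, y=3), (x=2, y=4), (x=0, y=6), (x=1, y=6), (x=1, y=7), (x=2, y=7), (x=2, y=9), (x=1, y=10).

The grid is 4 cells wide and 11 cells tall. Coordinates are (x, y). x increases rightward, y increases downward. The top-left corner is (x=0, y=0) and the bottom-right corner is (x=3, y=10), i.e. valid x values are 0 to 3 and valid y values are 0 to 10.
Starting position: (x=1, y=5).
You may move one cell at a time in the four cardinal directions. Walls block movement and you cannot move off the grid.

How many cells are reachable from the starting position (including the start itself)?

BFS flood-fill from (x=1, y=5):
  Distance 0: (x=1, y=5)
  Distance 1: (x=1, y=4), (x=0, y=5), (x=2, y=5)
  Distance 2: (x=0, y=4), (x=3, y=5), (x=2, y=6)
  Distance 3: (x=3, y=4), (x=3, y=6)
  Distance 4: (x=3, y=3), (x=3, y=7)
  Distance 5: (x=3, y=2), (x=2, y=3), (x=3, y=8)
  Distance 6: (x=2, y=8), (x=3, y=9)
  Distance 7: (x=1, y=8), (x=3, y=10)
  Distance 8: (x=0, y=8), (x=1, y=9), (x=2, y=10)
  Distance 9: (x=0, y=7), (x=0, y=9)
  Distance 10: (x=0, y=10)
Total reachable: 24 (grid has 31 open cells total)

Answer: Reachable cells: 24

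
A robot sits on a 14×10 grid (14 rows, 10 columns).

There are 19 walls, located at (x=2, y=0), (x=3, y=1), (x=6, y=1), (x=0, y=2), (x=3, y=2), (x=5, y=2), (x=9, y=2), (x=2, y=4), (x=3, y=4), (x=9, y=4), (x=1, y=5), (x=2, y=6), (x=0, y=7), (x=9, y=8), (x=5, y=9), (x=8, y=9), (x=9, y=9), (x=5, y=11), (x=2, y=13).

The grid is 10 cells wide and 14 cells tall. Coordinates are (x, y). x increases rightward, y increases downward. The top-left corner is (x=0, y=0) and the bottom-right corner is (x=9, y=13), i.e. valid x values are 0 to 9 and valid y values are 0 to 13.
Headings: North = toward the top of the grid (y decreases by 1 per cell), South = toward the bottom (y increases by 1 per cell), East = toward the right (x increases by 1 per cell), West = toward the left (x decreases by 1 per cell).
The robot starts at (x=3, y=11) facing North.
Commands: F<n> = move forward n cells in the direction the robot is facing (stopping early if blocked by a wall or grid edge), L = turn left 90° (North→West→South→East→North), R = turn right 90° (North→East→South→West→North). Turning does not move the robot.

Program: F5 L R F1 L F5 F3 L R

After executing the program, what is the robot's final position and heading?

Start: (x=3, y=11), facing North
  F5: move forward 5, now at (x=3, y=6)
  L: turn left, now facing West
  R: turn right, now facing North
  F1: move forward 1, now at (x=3, y=5)
  L: turn left, now facing West
  F5: move forward 1/5 (blocked), now at (x=2, y=5)
  F3: move forward 0/3 (blocked), now at (x=2, y=5)
  L: turn left, now facing South
  R: turn right, now facing West
Final: (x=2, y=5), facing West

Answer: Final position: (x=2, y=5), facing West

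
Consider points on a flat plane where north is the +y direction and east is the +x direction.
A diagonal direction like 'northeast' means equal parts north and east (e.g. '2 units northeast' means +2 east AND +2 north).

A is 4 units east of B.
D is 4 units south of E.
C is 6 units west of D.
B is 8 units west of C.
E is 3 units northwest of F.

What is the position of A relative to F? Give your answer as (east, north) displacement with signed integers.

Answer: A is at (east=-13, north=-1) relative to F.

Derivation:
Place F at the origin (east=0, north=0).
  E is 3 units northwest of F: delta (east=-3, north=+3); E at (east=-3, north=3).
  D is 4 units south of E: delta (east=+0, north=-4); D at (east=-3, north=-1).
  C is 6 units west of D: delta (east=-6, north=+0); C at (east=-9, north=-1).
  B is 8 units west of C: delta (east=-8, north=+0); B at (east=-17, north=-1).
  A is 4 units east of B: delta (east=+4, north=+0); A at (east=-13, north=-1).
Therefore A relative to F: (east=-13, north=-1).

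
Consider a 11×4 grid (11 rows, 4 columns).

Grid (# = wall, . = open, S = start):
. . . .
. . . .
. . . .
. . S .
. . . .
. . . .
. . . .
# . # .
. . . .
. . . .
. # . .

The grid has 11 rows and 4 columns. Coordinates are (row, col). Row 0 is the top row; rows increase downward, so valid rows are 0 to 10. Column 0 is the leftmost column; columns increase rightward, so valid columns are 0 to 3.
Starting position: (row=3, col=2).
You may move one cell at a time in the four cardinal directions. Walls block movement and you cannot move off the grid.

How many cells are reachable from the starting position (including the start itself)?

Answer: Reachable cells: 41

Derivation:
BFS flood-fill from (row=3, col=2):
  Distance 0: (row=3, col=2)
  Distance 1: (row=2, col=2), (row=3, col=1), (row=3, col=3), (row=4, col=2)
  Distance 2: (row=1, col=2), (row=2, col=1), (row=2, col=3), (row=3, col=0), (row=4, col=1), (row=4, col=3), (row=5, col=2)
  Distance 3: (row=0, col=2), (row=1, col=1), (row=1, col=3), (row=2, col=0), (row=4, col=0), (row=5, col=1), (row=5, col=3), (row=6, col=2)
  Distance 4: (row=0, col=1), (row=0, col=3), (row=1, col=0), (row=5, col=0), (row=6, col=1), (row=6, col=3)
  Distance 5: (row=0, col=0), (row=6, col=0), (row=7, col=1), (row=7, col=3)
  Distance 6: (row=8, col=1), (row=8, col=3)
  Distance 7: (row=8, col=0), (row=8, col=2), (row=9, col=1), (row=9, col=3)
  Distance 8: (row=9, col=0), (row=9, col=2), (row=10, col=3)
  Distance 9: (row=10, col=0), (row=10, col=2)
Total reachable: 41 (grid has 41 open cells total)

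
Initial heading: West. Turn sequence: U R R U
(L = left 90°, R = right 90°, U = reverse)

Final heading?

Start: West
  U (U-turn (180°)) -> East
  R (right (90° clockwise)) -> South
  R (right (90° clockwise)) -> West
  U (U-turn (180°)) -> East
Final: East

Answer: Final heading: East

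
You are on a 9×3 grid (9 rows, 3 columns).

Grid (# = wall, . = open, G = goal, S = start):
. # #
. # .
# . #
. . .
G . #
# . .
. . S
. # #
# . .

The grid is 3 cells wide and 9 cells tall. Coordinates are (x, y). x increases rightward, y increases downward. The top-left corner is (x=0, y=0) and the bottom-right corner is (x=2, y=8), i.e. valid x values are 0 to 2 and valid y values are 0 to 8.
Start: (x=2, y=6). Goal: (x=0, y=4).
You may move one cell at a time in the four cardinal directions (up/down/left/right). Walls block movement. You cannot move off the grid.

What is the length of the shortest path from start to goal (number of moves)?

Answer: Shortest path length: 4

Derivation:
BFS from (x=2, y=6) until reaching (x=0, y=4):
  Distance 0: (x=2, y=6)
  Distance 1: (x=2, y=5), (x=1, y=6)
  Distance 2: (x=1, y=5), (x=0, y=6)
  Distance 3: (x=1, y=4), (x=0, y=7)
  Distance 4: (x=1, y=3), (x=0, y=4)  <- goal reached here
One shortest path (4 moves): (x=2, y=6) -> (x=1, y=6) -> (x=1, y=5) -> (x=1, y=4) -> (x=0, y=4)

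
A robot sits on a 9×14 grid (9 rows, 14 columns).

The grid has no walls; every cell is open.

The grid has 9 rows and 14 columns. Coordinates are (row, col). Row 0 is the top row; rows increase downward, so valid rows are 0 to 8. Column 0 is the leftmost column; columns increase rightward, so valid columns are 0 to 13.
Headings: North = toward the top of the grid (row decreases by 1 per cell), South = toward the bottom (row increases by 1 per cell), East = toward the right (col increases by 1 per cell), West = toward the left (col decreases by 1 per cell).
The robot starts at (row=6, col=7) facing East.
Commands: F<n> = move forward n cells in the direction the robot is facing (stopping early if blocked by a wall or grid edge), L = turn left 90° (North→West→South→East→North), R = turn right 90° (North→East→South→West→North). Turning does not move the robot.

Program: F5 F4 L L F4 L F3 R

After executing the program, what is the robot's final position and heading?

Answer: Final position: (row=8, col=9), facing West

Derivation:
Start: (row=6, col=7), facing East
  F5: move forward 5, now at (row=6, col=12)
  F4: move forward 1/4 (blocked), now at (row=6, col=13)
  L: turn left, now facing North
  L: turn left, now facing West
  F4: move forward 4, now at (row=6, col=9)
  L: turn left, now facing South
  F3: move forward 2/3 (blocked), now at (row=8, col=9)
  R: turn right, now facing West
Final: (row=8, col=9), facing West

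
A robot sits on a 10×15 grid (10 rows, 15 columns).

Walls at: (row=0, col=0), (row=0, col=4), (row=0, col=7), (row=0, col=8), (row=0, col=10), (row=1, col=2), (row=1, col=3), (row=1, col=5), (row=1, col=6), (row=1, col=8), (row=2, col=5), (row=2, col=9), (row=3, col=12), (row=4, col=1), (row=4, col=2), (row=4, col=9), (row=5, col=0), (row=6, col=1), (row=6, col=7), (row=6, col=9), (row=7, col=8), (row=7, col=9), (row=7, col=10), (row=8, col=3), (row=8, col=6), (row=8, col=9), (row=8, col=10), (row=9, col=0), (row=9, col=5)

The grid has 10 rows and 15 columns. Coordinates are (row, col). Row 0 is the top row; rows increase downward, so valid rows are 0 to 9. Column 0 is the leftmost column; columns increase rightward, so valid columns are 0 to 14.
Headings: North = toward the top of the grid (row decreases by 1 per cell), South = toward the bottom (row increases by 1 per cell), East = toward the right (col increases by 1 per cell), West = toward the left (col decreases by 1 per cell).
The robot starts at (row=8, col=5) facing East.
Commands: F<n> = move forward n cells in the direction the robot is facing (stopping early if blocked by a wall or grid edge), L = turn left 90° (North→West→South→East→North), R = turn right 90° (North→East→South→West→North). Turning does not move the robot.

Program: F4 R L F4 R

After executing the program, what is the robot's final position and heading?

Start: (row=8, col=5), facing East
  F4: move forward 0/4 (blocked), now at (row=8, col=5)
  R: turn right, now facing South
  L: turn left, now facing East
  F4: move forward 0/4 (blocked), now at (row=8, col=5)
  R: turn right, now facing South
Final: (row=8, col=5), facing South

Answer: Final position: (row=8, col=5), facing South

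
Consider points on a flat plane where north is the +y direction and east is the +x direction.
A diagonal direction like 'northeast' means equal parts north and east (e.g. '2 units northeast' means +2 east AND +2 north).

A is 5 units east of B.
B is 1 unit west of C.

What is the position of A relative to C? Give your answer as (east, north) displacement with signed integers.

Answer: A is at (east=4, north=0) relative to C.

Derivation:
Place C at the origin (east=0, north=0).
  B is 1 unit west of C: delta (east=-1, north=+0); B at (east=-1, north=0).
  A is 5 units east of B: delta (east=+5, north=+0); A at (east=4, north=0).
Therefore A relative to C: (east=4, north=0).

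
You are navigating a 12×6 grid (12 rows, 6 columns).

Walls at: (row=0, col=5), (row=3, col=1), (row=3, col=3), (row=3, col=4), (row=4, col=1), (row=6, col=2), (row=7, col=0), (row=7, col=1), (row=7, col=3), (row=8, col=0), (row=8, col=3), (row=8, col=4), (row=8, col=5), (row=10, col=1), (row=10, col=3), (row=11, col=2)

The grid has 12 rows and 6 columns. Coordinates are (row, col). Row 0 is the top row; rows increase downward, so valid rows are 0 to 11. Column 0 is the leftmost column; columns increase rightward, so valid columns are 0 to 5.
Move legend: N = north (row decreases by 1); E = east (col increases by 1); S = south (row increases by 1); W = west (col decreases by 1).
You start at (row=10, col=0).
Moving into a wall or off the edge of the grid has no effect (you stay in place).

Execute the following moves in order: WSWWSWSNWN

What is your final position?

Answer: Final position: (row=9, col=0)

Derivation:
Start: (row=10, col=0)
  W (west): blocked, stay at (row=10, col=0)
  S (south): (row=10, col=0) -> (row=11, col=0)
  W (west): blocked, stay at (row=11, col=0)
  W (west): blocked, stay at (row=11, col=0)
  S (south): blocked, stay at (row=11, col=0)
  W (west): blocked, stay at (row=11, col=0)
  S (south): blocked, stay at (row=11, col=0)
  N (north): (row=11, col=0) -> (row=10, col=0)
  W (west): blocked, stay at (row=10, col=0)
  N (north): (row=10, col=0) -> (row=9, col=0)
Final: (row=9, col=0)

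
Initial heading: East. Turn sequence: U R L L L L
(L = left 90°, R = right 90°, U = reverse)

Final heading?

Start: East
  U (U-turn (180°)) -> West
  R (right (90° clockwise)) -> North
  L (left (90° counter-clockwise)) -> West
  L (left (90° counter-clockwise)) -> South
  L (left (90° counter-clockwise)) -> East
  L (left (90° counter-clockwise)) -> North
Final: North

Answer: Final heading: North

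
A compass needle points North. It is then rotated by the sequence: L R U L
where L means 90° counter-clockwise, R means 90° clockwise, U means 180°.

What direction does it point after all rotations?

Answer: Final heading: East

Derivation:
Start: North
  L (left (90° counter-clockwise)) -> West
  R (right (90° clockwise)) -> North
  U (U-turn (180°)) -> South
  L (left (90° counter-clockwise)) -> East
Final: East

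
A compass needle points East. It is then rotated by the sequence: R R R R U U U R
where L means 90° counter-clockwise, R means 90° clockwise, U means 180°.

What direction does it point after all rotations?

Start: East
  R (right (90° clockwise)) -> South
  R (right (90° clockwise)) -> West
  R (right (90° clockwise)) -> North
  R (right (90° clockwise)) -> East
  U (U-turn (180°)) -> West
  U (U-turn (180°)) -> East
  U (U-turn (180°)) -> West
  R (right (90° clockwise)) -> North
Final: North

Answer: Final heading: North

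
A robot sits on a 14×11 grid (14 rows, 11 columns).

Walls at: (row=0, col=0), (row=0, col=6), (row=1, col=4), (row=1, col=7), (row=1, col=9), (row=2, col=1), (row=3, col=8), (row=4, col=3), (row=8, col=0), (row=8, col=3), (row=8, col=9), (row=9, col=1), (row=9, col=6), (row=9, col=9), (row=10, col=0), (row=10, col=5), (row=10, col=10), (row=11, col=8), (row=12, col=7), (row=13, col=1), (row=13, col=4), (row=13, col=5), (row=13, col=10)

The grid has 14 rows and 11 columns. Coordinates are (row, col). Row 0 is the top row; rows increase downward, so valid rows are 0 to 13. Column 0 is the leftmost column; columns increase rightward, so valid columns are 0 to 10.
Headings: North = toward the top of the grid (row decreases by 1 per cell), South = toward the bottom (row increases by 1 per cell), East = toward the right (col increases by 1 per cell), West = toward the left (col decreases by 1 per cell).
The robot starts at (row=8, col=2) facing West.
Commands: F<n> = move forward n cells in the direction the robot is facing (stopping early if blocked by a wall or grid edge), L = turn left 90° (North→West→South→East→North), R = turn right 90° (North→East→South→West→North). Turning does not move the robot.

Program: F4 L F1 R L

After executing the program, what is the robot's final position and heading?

Answer: Final position: (row=8, col=1), facing South

Derivation:
Start: (row=8, col=2), facing West
  F4: move forward 1/4 (blocked), now at (row=8, col=1)
  L: turn left, now facing South
  F1: move forward 0/1 (blocked), now at (row=8, col=1)
  R: turn right, now facing West
  L: turn left, now facing South
Final: (row=8, col=1), facing South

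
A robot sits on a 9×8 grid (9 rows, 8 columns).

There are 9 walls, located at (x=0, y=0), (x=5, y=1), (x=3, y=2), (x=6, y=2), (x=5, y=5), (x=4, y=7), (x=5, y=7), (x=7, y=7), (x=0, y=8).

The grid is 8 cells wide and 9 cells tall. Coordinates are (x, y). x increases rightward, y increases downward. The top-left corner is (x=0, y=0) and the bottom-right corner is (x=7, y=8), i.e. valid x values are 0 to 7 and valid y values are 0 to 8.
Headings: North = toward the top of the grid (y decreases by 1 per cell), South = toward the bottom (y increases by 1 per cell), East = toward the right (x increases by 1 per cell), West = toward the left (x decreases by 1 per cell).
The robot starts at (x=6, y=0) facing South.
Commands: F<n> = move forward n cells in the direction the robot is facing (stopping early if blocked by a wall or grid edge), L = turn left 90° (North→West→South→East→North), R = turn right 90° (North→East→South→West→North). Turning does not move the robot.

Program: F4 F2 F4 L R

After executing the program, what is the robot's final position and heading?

Start: (x=6, y=0), facing South
  F4: move forward 1/4 (blocked), now at (x=6, y=1)
  F2: move forward 0/2 (blocked), now at (x=6, y=1)
  F4: move forward 0/4 (blocked), now at (x=6, y=1)
  L: turn left, now facing East
  R: turn right, now facing South
Final: (x=6, y=1), facing South

Answer: Final position: (x=6, y=1), facing South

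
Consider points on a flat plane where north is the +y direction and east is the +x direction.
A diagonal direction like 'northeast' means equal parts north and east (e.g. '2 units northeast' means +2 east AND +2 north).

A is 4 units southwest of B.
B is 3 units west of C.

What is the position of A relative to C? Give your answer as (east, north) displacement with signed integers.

Answer: A is at (east=-7, north=-4) relative to C.

Derivation:
Place C at the origin (east=0, north=0).
  B is 3 units west of C: delta (east=-3, north=+0); B at (east=-3, north=0).
  A is 4 units southwest of B: delta (east=-4, north=-4); A at (east=-7, north=-4).
Therefore A relative to C: (east=-7, north=-4).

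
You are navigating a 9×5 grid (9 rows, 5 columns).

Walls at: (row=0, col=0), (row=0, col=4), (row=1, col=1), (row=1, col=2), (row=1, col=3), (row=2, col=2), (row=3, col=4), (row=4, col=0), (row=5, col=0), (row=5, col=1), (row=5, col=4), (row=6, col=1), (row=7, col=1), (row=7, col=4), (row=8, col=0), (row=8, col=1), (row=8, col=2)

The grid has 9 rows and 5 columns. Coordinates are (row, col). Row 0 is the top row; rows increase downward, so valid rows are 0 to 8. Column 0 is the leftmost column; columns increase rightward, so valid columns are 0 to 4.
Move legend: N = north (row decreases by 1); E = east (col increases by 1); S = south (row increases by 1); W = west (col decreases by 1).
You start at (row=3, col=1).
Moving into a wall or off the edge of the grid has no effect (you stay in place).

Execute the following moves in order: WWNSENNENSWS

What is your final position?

Start: (row=3, col=1)
  W (west): (row=3, col=1) -> (row=3, col=0)
  W (west): blocked, stay at (row=3, col=0)
  N (north): (row=3, col=0) -> (row=2, col=0)
  S (south): (row=2, col=0) -> (row=3, col=0)
  E (east): (row=3, col=0) -> (row=3, col=1)
  N (north): (row=3, col=1) -> (row=2, col=1)
  N (north): blocked, stay at (row=2, col=1)
  E (east): blocked, stay at (row=2, col=1)
  N (north): blocked, stay at (row=2, col=1)
  S (south): (row=2, col=1) -> (row=3, col=1)
  W (west): (row=3, col=1) -> (row=3, col=0)
  S (south): blocked, stay at (row=3, col=0)
Final: (row=3, col=0)

Answer: Final position: (row=3, col=0)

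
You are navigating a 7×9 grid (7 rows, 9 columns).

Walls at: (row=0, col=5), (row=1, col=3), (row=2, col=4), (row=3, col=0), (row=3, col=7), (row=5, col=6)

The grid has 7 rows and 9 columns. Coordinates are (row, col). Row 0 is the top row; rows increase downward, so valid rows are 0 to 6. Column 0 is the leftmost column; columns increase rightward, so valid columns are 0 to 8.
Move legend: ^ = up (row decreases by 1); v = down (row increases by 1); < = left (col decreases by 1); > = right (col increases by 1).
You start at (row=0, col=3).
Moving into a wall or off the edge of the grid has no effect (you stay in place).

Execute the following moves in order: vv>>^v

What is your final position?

Answer: Final position: (row=1, col=4)

Derivation:
Start: (row=0, col=3)
  v (down): blocked, stay at (row=0, col=3)
  v (down): blocked, stay at (row=0, col=3)
  > (right): (row=0, col=3) -> (row=0, col=4)
  > (right): blocked, stay at (row=0, col=4)
  ^ (up): blocked, stay at (row=0, col=4)
  v (down): (row=0, col=4) -> (row=1, col=4)
Final: (row=1, col=4)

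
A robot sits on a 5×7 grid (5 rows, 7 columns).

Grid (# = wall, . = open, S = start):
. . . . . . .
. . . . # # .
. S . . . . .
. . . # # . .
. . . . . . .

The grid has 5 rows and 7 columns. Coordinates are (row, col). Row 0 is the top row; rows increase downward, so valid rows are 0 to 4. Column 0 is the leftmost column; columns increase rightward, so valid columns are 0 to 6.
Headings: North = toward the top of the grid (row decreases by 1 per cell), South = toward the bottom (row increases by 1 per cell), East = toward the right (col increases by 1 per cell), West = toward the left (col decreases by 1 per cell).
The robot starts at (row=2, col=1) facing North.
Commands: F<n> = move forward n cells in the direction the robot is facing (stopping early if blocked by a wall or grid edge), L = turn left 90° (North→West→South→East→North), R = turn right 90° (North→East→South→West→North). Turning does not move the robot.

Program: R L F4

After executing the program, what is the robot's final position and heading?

Start: (row=2, col=1), facing North
  R: turn right, now facing East
  L: turn left, now facing North
  F4: move forward 2/4 (blocked), now at (row=0, col=1)
Final: (row=0, col=1), facing North

Answer: Final position: (row=0, col=1), facing North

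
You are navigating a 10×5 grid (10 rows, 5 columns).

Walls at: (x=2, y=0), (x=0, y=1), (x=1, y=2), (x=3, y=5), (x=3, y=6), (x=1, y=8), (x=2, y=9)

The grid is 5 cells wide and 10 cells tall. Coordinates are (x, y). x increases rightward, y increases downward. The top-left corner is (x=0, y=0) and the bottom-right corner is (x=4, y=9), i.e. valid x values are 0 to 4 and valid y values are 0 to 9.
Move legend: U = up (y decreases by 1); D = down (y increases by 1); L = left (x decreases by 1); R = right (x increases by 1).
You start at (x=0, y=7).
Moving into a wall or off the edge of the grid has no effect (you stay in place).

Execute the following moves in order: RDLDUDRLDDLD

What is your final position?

Answer: Final position: (x=0, y=9)

Derivation:
Start: (x=0, y=7)
  R (right): (x=0, y=7) -> (x=1, y=7)
  D (down): blocked, stay at (x=1, y=7)
  L (left): (x=1, y=7) -> (x=0, y=7)
  D (down): (x=0, y=7) -> (x=0, y=8)
  U (up): (x=0, y=8) -> (x=0, y=7)
  D (down): (x=0, y=7) -> (x=0, y=8)
  R (right): blocked, stay at (x=0, y=8)
  L (left): blocked, stay at (x=0, y=8)
  D (down): (x=0, y=8) -> (x=0, y=9)
  D (down): blocked, stay at (x=0, y=9)
  L (left): blocked, stay at (x=0, y=9)
  D (down): blocked, stay at (x=0, y=9)
Final: (x=0, y=9)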